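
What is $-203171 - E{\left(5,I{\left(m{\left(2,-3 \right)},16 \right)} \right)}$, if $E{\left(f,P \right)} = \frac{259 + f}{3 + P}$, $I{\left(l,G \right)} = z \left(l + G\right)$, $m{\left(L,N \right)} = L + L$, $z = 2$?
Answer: $- \frac{8736617}{43} \approx -2.0318 \cdot 10^{5}$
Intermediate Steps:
$m{\left(L,N \right)} = 2 L$
$I{\left(l,G \right)} = 2 G + 2 l$ ($I{\left(l,G \right)} = 2 \left(l + G\right) = 2 \left(G + l\right) = 2 G + 2 l$)
$E{\left(f,P \right)} = \frac{259 + f}{3 + P}$
$-203171 - E{\left(5,I{\left(m{\left(2,-3 \right)},16 \right)} \right)} = -203171 - \frac{259 + 5}{3 + \left(2 \cdot 16 + 2 \cdot 2 \cdot 2\right)} = -203171 - \frac{1}{3 + \left(32 + 2 \cdot 4\right)} 264 = -203171 - \frac{1}{3 + \left(32 + 8\right)} 264 = -203171 - \frac{1}{3 + 40} \cdot 264 = -203171 - \frac{1}{43} \cdot 264 = -203171 - \frac{264}{43} = - \frac{8736617}{43}$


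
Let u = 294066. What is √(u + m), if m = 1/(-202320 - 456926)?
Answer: √2714065679290/3038 ≈ 542.28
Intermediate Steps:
m = -1/659246 (m = 1/(-659246) = -1/659246 ≈ -1.5169e-6)
√(u + m) = √(294066 - 1/659246) = √(193861834235/659246) = √2714065679290/3038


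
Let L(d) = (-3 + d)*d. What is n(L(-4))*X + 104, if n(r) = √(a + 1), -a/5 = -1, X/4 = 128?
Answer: 104 + 512*√6 ≈ 1358.1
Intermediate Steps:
L(d) = d*(-3 + d)
X = 512 (X = 4*128 = 512)
a = 5 (a = -5*(-1) = 5)
n(r) = √6 (n(r) = √(5 + 1) = √6)
n(L(-4))*X + 104 = √6*512 + 104 = 512*√6 + 104 = 104 + 512*√6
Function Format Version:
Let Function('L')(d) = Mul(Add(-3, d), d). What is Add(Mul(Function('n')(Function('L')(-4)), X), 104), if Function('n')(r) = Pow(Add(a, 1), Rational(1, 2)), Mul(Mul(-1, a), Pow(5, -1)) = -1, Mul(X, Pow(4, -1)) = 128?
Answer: Add(104, Mul(512, Pow(6, Rational(1, 2)))) ≈ 1358.1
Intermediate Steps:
Function('L')(d) = Mul(d, Add(-3, d))
X = 512 (X = Mul(4, 128) = 512)
a = 5 (a = Mul(-5, -1) = 5)
Function('n')(r) = Pow(6, Rational(1, 2)) (Function('n')(r) = Pow(Add(5, 1), Rational(1, 2)) = Pow(6, Rational(1, 2)))
Add(Mul(Function('n')(Function('L')(-4)), X), 104) = Add(Mul(Pow(6, Rational(1, 2)), 512), 104) = Add(Mul(512, Pow(6, Rational(1, 2))), 104) = Add(104, Mul(512, Pow(6, Rational(1, 2))))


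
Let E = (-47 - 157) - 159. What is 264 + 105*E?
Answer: -37851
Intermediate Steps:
E = -363 (E = -204 - 159 = -363)
264 + 105*E = 264 + 105*(-363) = 264 - 38115 = -37851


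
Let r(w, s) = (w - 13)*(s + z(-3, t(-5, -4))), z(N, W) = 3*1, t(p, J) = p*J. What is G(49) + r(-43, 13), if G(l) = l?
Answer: -847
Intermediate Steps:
t(p, J) = J*p
z(N, W) = 3
r(w, s) = (-13 + w)*(3 + s) (r(w, s) = (w - 13)*(s + 3) = (-13 + w)*(3 + s))
G(49) + r(-43, 13) = 49 + (-39 - 13*13 + 3*(-43) + 13*(-43)) = 49 + (-39 - 169 - 129 - 559) = 49 - 896 = -847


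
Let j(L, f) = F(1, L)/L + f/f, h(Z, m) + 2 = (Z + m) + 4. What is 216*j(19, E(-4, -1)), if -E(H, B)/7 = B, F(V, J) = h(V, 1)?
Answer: 4968/19 ≈ 261.47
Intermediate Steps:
h(Z, m) = 2 + Z + m (h(Z, m) = -2 + ((Z + m) + 4) = -2 + (4 + Z + m) = 2 + Z + m)
F(V, J) = 3 + V (F(V, J) = 2 + V + 1 = 3 + V)
E(H, B) = -7*B
j(L, f) = 1 + 4/L (j(L, f) = (3 + 1)/L + f/f = 4/L + 1 = 1 + 4/L)
216*j(19, E(-4, -1)) = 216*((4 + 19)/19) = 216*((1/19)*23) = 216*(23/19) = 4968/19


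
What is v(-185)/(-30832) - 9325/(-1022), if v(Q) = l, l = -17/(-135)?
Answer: 19406808313/2126945520 ≈ 9.1243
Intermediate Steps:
l = 17/135 (l = -17*(-1/135) = 17/135 ≈ 0.12593)
v(Q) = 17/135
v(-185)/(-30832) - 9325/(-1022) = (17/135)/(-30832) - 9325/(-1022) = (17/135)*(-1/30832) - 9325*(-1/1022) = -17/4162320 + 9325/1022 = 19406808313/2126945520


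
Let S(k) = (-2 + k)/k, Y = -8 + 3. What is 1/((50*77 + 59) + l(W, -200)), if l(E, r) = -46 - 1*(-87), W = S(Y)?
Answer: 1/3950 ≈ 0.00025316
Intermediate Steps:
Y = -5
S(k) = (-2 + k)/k
W = 7/5 (W = (-2 - 5)/(-5) = -⅕*(-7) = 7/5 ≈ 1.4000)
l(E, r) = 41 (l(E, r) = -46 + 87 = 41)
1/((50*77 + 59) + l(W, -200)) = 1/((50*77 + 59) + 41) = 1/((3850 + 59) + 41) = 1/(3909 + 41) = 1/3950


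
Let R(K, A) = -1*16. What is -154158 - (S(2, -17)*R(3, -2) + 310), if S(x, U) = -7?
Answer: -154580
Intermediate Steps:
R(K, A) = -16
-154158 - (S(2, -17)*R(3, -2) + 310) = -154158 - (-7*(-16) + 310) = -154158 - (112 + 310) = -154158 - 1*422 = -154158 - 422 = -154580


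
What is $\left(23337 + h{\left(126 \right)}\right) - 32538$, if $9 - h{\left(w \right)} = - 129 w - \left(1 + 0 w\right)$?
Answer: $7063$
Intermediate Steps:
$h{\left(w \right)} = 10 + 129 w$ ($h{\left(w \right)} = 9 - \left(- 129 w - \left(1 + 0 w\right)\right) = 9 - \left(- 129 w + \left(-1 + 0\right)\right) = 9 - \left(- 129 w - 1\right) = 9 - \left(-1 - 129 w\right) = 9 + \left(1 + 129 w\right) = 10 + 129 w$)
$\left(23337 + h{\left(126 \right)}\right) - 32538 = \left(23337 + \left(10 + 129 \cdot 126\right)\right) - 32538 = \left(23337 + \left(10 + 16254\right)\right) - 32538 = \left(23337 + 16264\right) - 32538 = 39601 - 32538 = 7063$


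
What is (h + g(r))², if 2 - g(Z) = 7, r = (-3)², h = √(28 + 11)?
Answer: (5 - √39)² ≈ 1.5500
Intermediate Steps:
h = √39 ≈ 6.2450
r = 9
g(Z) = -5 (g(Z) = 2 - 1*7 = 2 - 7 = -5)
(h + g(r))² = (√39 - 5)² = (-5 + √39)²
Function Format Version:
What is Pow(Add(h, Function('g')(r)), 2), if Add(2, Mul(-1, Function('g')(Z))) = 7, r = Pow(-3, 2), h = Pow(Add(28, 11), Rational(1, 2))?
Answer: Pow(Add(5, Mul(-1, Pow(39, Rational(1, 2)))), 2) ≈ 1.5500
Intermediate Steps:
h = Pow(39, Rational(1, 2)) ≈ 6.2450
r = 9
Function('g')(Z) = -5 (Function('g')(Z) = Add(2, Mul(-1, 7)) = Add(2, -7) = -5)
Pow(Add(h, Function('g')(r)), 2) = Pow(Add(Pow(39, Rational(1, 2)), -5), 2) = Pow(Add(-5, Pow(39, Rational(1, 2))), 2)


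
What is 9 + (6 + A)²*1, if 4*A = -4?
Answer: 34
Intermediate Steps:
A = -1 (A = (¼)*(-4) = -1)
9 + (6 + A)²*1 = 9 + (6 - 1)²*1 = 9 + 5²*1 = 9 + 25*1 = 9 + 25 = 34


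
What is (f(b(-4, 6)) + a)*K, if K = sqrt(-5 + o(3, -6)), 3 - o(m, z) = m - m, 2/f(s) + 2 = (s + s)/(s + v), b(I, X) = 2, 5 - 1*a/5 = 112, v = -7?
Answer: -3750*I*sqrt(2)/7 ≈ -757.61*I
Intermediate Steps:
a = -535 (a = 25 - 5*112 = 25 - 560 = -535)
f(s) = 2/(-2 + 2*s/(-7 + s)) (f(s) = 2/(-2 + (s + s)/(s - 7)) = 2/(-2 + (2*s)/(-7 + s)) = 2/(-2 + 2*s/(-7 + s)))
o(m, z) = 3 (o(m, z) = 3 - (m - m) = 3 - 1*0 = 3 + 0 = 3)
K = I*sqrt(2) (K = sqrt(-5 + 3) = sqrt(-2) = I*sqrt(2) ≈ 1.4142*I)
(f(b(-4, 6)) + a)*K = ((-1 + (1/7)*2) - 535)*(I*sqrt(2)) = ((-1 + 2/7) - 535)*(I*sqrt(2)) = (-5/7 - 535)*(I*sqrt(2)) = -3750*I*sqrt(2)/7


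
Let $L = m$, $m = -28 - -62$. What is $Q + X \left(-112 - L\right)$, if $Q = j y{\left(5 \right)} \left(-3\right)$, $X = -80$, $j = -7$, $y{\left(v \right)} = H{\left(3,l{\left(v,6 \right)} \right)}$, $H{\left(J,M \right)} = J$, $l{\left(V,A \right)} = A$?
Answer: $11743$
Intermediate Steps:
$y{\left(v \right)} = 3$
$m = 34$ ($m = -28 + 62 = 34$)
$L = 34$
$Q = 63$ ($Q = \left(-7\right) 3 \left(-3\right) = \left(-21\right) \left(-3\right) = 63$)
$Q + X \left(-112 - L\right) = 63 - 80 \left(-112 - 34\right) = 63 - -11680 = 63 + 11680 = 11743$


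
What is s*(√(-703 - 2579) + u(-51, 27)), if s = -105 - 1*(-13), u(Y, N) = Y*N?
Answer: 126684 - 92*I*√3282 ≈ 1.2668e+5 - 5270.6*I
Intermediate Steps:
u(Y, N) = N*Y
s = -92 (s = -105 + 13 = -92)
s*(√(-703 - 2579) + u(-51, 27)) = -92*(√(-703 - 2579) + 27*(-51)) = -92*(√(-3282) - 1377) = -92*(I*√3282 - 1377) = -92*(-1377 + I*√3282) = 126684 - 92*I*√3282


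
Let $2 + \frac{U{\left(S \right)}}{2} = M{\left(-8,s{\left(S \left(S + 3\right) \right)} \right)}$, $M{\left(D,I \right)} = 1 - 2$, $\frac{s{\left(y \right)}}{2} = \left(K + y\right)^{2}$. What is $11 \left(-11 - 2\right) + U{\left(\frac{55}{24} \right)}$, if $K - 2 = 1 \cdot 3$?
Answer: $-149$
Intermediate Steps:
$K = 5$ ($K = 2 + 1 \cdot 3 = 2 + 3 = 5$)
$s{\left(y \right)} = 2 \left(5 + y\right)^{2}$
$M{\left(D,I \right)} = -1$ ($M{\left(D,I \right)} = 1 - 2 = -1$)
$U{\left(S \right)} = -6$ ($U{\left(S \right)} = -4 + 2 \left(-1\right) = -4 - 2 = -6$)
$11 \left(-11 - 2\right) + U{\left(\frac{55}{24} \right)} = 11 \left(-11 - 2\right) - 6 = 11 \left(-13\right) - 6 = -143 - 6 = -149$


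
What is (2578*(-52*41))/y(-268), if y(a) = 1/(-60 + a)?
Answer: 1802785088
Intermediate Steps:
(2578*(-52*41))/y(-268) = (2578*(-52*41))/(1/(-60 - 268)) = (2578*(-2132))/(1/(-328)) = -5496296/(-1/328) = -5496296*(-328) = 1802785088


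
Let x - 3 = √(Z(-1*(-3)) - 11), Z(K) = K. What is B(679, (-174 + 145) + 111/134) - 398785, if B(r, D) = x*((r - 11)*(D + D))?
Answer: -34283695/67 - 5043400*I*√2/67 ≈ -5.117e+5 - 1.0645e+5*I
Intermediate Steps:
x = 3 + 2*I*√2 (x = 3 + √(-1*(-3) - 11) = 3 + √(3 - 11) = 3 + √(-8) = 3 + 2*I*√2 ≈ 3.0 + 2.8284*I)
B(r, D) = 2*D*(-11 + r)*(3 + 2*I*√2) (B(r, D) = (3 + 2*I*√2)*((r - 11)*(D + D)) = (3 + 2*I*√2)*((-11 + r)*(2*D)) = (3 + 2*I*√2)*(2*D*(-11 + r)) = 2*D*(-11 + r)*(3 + 2*I*√2))
B(679, (-174 + 145) + 111/134) - 398785 = 2*((-174 + 145) + 111/134)*(-11 + 679)*(3 + 2*I*√2) - 398785 = 2*(-29 + 111*(1/134))*668*(3 + 2*I*√2) - 398785 = 2*(-29 + 111/134)*668*(3 + 2*I*√2) - 398785 = 2*(-3775/134)*668*(3 + 2*I*√2) - 398785 = (-7565100/67 - 5043400*I*√2/67) - 398785 = -34283695/67 - 5043400*I*√2/67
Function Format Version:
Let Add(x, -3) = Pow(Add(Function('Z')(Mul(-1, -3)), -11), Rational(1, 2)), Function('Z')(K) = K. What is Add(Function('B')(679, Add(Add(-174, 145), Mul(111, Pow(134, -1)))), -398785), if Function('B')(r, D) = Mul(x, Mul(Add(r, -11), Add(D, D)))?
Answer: Add(Rational(-34283695, 67), Mul(Rational(-5043400, 67), I, Pow(2, Rational(1, 2)))) ≈ Add(-5.1170e+5, Mul(-1.0645e+5, I))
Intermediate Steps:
x = Add(3, Mul(2, I, Pow(2, Rational(1, 2)))) (x = Add(3, Pow(Add(Mul(-1, -3), -11), Rational(1, 2))) = Add(3, Pow(Add(3, -11), Rational(1, 2))) = Add(3, Pow(-8, Rational(1, 2))) = Add(3, Mul(2, I, Pow(2, Rational(1, 2)))) ≈ Add(3.0000, Mul(2.8284, I)))
Function('B')(r, D) = Mul(2, D, Add(-11, r), Add(3, Mul(2, I, Pow(2, Rational(1, 2))))) (Function('B')(r, D) = Mul(Add(3, Mul(2, I, Pow(2, Rational(1, 2)))), Mul(Add(r, -11), Add(D, D))) = Mul(Add(3, Mul(2, I, Pow(2, Rational(1, 2)))), Mul(Add(-11, r), Mul(2, D))) = Mul(Add(3, Mul(2, I, Pow(2, Rational(1, 2)))), Mul(2, D, Add(-11, r))) = Mul(2, D, Add(-11, r), Add(3, Mul(2, I, Pow(2, Rational(1, 2))))))
Add(Function('B')(679, Add(Add(-174, 145), Mul(111, Pow(134, -1)))), -398785) = Add(Mul(2, Add(Add(-174, 145), Mul(111, Pow(134, -1))), Add(-11, 679), Add(3, Mul(2, I, Pow(2, Rational(1, 2))))), -398785) = Add(Mul(2, Add(-29, Mul(111, Rational(1, 134))), 668, Add(3, Mul(2, I, Pow(2, Rational(1, 2))))), -398785) = Add(Mul(2, Add(-29, Rational(111, 134)), 668, Add(3, Mul(2, I, Pow(2, Rational(1, 2))))), -398785) = Add(Mul(2, Rational(-3775, 134), 668, Add(3, Mul(2, I, Pow(2, Rational(1, 2))))), -398785) = Add(Add(Rational(-7565100, 67), Mul(Rational(-5043400, 67), I, Pow(2, Rational(1, 2)))), -398785) = Add(Rational(-34283695, 67), Mul(Rational(-5043400, 67), I, Pow(2, Rational(1, 2))))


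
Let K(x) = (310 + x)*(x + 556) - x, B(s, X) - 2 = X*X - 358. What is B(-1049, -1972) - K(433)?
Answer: 3154034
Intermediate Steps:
B(s, X) = -356 + X**2 (B(s, X) = 2 + (X*X - 358) = 2 + (X**2 - 358) = 2 + (-358 + X**2) = -356 + X**2)
K(x) = -x + (310 + x)*(556 + x) (K(x) = (310 + x)*(556 + x) - x = -x + (310 + x)*(556 + x))
B(-1049, -1972) - K(433) = (-356 + (-1972)**2) - (172360 + 433**2 + 865*433) = (-356 + 3888784) - (172360 + 187489 + 374545) = 3888428 - 1*734394 = 3888428 - 734394 = 3154034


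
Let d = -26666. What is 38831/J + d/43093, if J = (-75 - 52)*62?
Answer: -1883312367/339314282 ≈ -5.5503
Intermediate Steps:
J = -7874 (J = -127*62 = -7874)
38831/J + d/43093 = 38831/(-7874) - 26666/43093 = 38831*(-1/7874) - 26666*1/43093 = -38831/7874 - 26666/43093 = -1883312367/339314282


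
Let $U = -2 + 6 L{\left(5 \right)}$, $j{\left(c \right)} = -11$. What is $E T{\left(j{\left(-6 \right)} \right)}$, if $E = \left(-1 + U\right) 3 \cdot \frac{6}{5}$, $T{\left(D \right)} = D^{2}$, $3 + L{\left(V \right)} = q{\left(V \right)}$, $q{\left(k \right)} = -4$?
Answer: $-19602$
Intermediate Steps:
$L{\left(V \right)} = -7$ ($L{\left(V \right)} = -3 - 4 = -7$)
$U = -44$ ($U = -2 + 6 \left(-7\right) = -2 - 42 = -44$)
$E = -162$ ($E = \left(-1 - 44\right) 3 \cdot \frac{6}{5} = - 45 \cdot 3 \cdot 6 \cdot \frac{1}{5} = - 45 \cdot 3 \cdot \frac{6}{5} = \left(-45\right) \frac{18}{5} = -162$)
$E T{\left(j{\left(-6 \right)} \right)} = - 162 \left(-11\right)^{2} = \left(-162\right) 121 = -19602$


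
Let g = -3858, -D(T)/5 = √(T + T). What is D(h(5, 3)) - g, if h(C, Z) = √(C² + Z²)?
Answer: 3858 - 5*2^(¾)*17^(¼) ≈ 3840.9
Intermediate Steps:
D(T) = -5*√2*√T (D(T) = -5*√(T + T) = -5*√2*√T)
D(h(5, 3)) - g = -5*√2*√(√(5² + 3²)) - 1*(-3858) = -5*√2*√(√(25 + 9)) + 3858 = -5*√2*√(√34) + 3858 = -5*√2*34^(¼) + 3858 = -5*2^(¾)*17^(¼) + 3858 = 3858 - 5*2^(¾)*17^(¼)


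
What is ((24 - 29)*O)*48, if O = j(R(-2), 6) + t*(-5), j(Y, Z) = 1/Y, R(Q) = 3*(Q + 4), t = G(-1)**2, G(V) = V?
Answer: 1160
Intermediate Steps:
t = 1 (t = (-1)**2 = 1)
R(Q) = 12 + 3*Q (R(Q) = 3*(4 + Q) = 12 + 3*Q)
O = -29/6 (O = 1/(12 + 3*(-2)) + 1*(-5) = 1/(12 - 6) - 5 = 1/6 - 5 = -29/6 ≈ -4.8333)
((24 - 29)*O)*48 = ((24 - 29)*(-29/6))*48 = -5*(-29/6)*48 = (145/6)*48 = 1160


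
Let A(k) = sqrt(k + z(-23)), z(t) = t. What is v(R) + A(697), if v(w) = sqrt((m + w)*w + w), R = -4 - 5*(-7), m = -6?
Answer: sqrt(674) + sqrt(806) ≈ 54.352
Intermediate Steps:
A(k) = sqrt(-23 + k) (A(k) = sqrt(k - 23) = sqrt(-23 + k))
R = 31 (R = -4 + 35 = 31)
v(w) = sqrt(w + w*(-6 + w)) (v(w) = sqrt((-6 + w)*w + w) = sqrt(w*(-6 + w) + w) = sqrt(w + w*(-6 + w)))
v(R) + A(697) = sqrt(31*(-5 + 31)) + sqrt(-23 + 697) = sqrt(31*26) + sqrt(674) = sqrt(806) + sqrt(674) = sqrt(674) + sqrt(806)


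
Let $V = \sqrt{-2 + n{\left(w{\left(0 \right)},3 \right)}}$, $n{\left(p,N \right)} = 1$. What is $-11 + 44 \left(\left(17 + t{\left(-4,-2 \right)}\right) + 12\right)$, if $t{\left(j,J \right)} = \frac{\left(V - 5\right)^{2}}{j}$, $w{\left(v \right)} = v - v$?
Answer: $1001 + 110 i \approx 1001.0 + 110.0 i$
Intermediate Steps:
$w{\left(v \right)} = 0$
$V = i$ ($V = \sqrt{-2 + 1} = \sqrt{-1} = i \approx 1.0 i$)
$t{\left(j,J \right)} = \frac{\left(-5 + i\right)^{2}}{j}$ ($t{\left(j,J \right)} = \frac{\left(i - 5\right)^{2}}{j} = \frac{\left(-5 + i\right)^{2}}{j}$)
$-11 + 44 \left(\left(17 + t{\left(-4,-2 \right)}\right) + 12\right) = -11 + 44 \left(\left(17 + \frac{\left(5 - i\right)^{2}}{-4}\right) + 12\right) = -11 + 44 \left(\left(17 - \frac{\left(5 - i\right)^{2}}{4}\right) + 12\right) = -11 + 44 \left(29 - \frac{\left(5 - i\right)^{2}}{4}\right) = -11 + \left(1276 - 11 \left(5 - i\right)^{2}\right) = 1265 - 11 \left(5 - i\right)^{2}$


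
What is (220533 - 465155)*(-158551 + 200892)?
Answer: -10357540102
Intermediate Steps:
(220533 - 465155)*(-158551 + 200892) = -244622*42341 = -10357540102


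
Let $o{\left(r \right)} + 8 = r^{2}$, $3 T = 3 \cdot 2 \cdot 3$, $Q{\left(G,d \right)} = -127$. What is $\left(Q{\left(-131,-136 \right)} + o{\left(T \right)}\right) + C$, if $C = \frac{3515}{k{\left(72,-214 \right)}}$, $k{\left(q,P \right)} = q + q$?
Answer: $- \frac{10741}{144} \approx -74.59$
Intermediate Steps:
$T = 6$ ($T = \frac{3 \cdot 2 \cdot 3}{3} = \frac{6 \cdot 3}{3} = \frac{1}{3} \cdot 18 = 6$)
$o{\left(r \right)} = -8 + r^{2}$
$k{\left(q,P \right)} = 2 q$
$C = \frac{3515}{144}$ ($C = \frac{3515}{2 \cdot 72} = \frac{3515}{144} \approx 24.41$)
$\left(Q{\left(-131,-136 \right)} + o{\left(T \right)}\right) + C = \left(-127 - \left(8 - 6^{2}\right)\right) + \frac{3515}{144} = \left(-127 + \left(-8 + 36\right)\right) + \frac{3515}{144} = \left(-127 + 28\right) + \frac{3515}{144} = -99 + \frac{3515}{144} = - \frac{10741}{144}$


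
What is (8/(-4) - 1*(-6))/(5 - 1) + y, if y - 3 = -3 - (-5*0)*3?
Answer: 1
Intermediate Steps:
y = 0 (y = 3 + (-3 - (-5*0)*3) = 3 + (-3 - 0*3) = 3 + (-3 - 1*0) = 3 + (-3 + 0) = 3 - 3 = 0)
(8/(-4) - 1*(-6))/(5 - 1) + y = (8/(-4) - 1*(-6))/(5 - 1) + 0 = (8*(-1/4) + 6)/4 + 0 = (-2 + 6)*(1/4) + 0 = 4*(1/4) + 0 = 1 + 0 = 1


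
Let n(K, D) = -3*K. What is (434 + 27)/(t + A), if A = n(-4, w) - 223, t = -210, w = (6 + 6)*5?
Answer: -461/421 ≈ -1.0950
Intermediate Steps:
w = 60 (w = 12*5 = 60)
A = -211 (A = -3*(-4) - 223 = 12 - 223 = -211)
(434 + 27)/(t + A) = (434 + 27)/(-210 - 211) = 461/(-421) = 461*(-1/421) = -461/421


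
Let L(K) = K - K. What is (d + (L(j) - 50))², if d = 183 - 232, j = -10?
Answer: 9801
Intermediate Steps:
d = -49
L(K) = 0
(d + (L(j) - 50))² = (-49 + (0 - 50))² = (-49 - 50)² = (-99)² = 9801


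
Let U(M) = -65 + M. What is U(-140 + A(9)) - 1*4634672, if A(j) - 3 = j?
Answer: -4634865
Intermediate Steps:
A(j) = 3 + j
U(-140 + A(9)) - 1*4634672 = (-65 + (-140 + (3 + 9))) - 1*4634672 = (-65 + (-140 + 12)) - 4634672 = (-65 - 128) - 4634672 = -193 - 4634672 = -4634865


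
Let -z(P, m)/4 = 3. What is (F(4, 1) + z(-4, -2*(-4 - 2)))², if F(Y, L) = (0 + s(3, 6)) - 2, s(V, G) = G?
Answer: 64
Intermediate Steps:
z(P, m) = -12 (z(P, m) = -4*3 = -12)
F(Y, L) = 4 (F(Y, L) = (0 + 6) - 2 = 6 - 2 = 4)
(F(4, 1) + z(-4, -2*(-4 - 2)))² = (4 - 12)² = (-8)² = 64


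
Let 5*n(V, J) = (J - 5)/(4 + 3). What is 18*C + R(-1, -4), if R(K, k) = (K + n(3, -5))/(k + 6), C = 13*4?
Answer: 13095/14 ≈ 935.36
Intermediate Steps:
C = 52
n(V, J) = -⅐ + J/35 (n(V, J) = ((J - 5)/(4 + 3))/5 = ((-5 + J)/7)/5 = ((-5 + J)*(⅐))/5 = (-5/7 + J/7)/5 = -⅐ + J/35)
R(K, k) = (-2/7 + K)/(6 + k) (R(K, k) = (K + (-⅐ + (1/35)*(-5)))/(k + 6) = (K + (-⅐ - ⅐))/(6 + k) = (K - 2/7)/(6 + k) = (-2/7 + K)/(6 + k))
18*C + R(-1, -4) = 18*52 + (-2/7 - 1)/(6 - 4) = 936 - 9/7/2 = 936 + (½)*(-9/7) = 936 - 9/14 = 13095/14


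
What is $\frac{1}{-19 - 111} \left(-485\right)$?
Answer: $\frac{97}{26} \approx 3.7308$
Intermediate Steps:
$\frac{1}{-19 - 111} \left(-485\right) = \frac{1}{-130} \left(-485\right) = \left(- \frac{1}{130}\right) \left(-485\right) = \frac{97}{26}$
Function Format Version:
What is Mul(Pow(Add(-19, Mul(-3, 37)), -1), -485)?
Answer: Rational(97, 26) ≈ 3.7308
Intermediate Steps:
Mul(Pow(Add(-19, Mul(-3, 37)), -1), -485) = Mul(Pow(Add(-19, -111), -1), -485) = Mul(Pow(-130, -1), -485) = Mul(Rational(-1, 130), -485) = Rational(97, 26)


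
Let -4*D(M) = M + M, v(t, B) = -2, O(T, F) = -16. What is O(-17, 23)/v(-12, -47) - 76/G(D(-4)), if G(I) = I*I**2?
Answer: -3/2 ≈ -1.5000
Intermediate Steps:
D(M) = -M/2 (D(M) = -(M + M)/4 = -M/2)
G(I) = I**3
O(-17, 23)/v(-12, -47) - 76/G(D(-4)) = -16/(-2) - 76/((-1/2*(-4))**3) = -16*(-1/2) - 76/(2**3) = 8 - 76/8 = 8 - 76*1/8 = 8 - 19/2 = -3/2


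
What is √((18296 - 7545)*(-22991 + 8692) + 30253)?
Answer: 2*I*√38424574 ≈ 12398.0*I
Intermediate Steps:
√((18296 - 7545)*(-22991 + 8692) + 30253) = √(10751*(-14299) + 30253) = √(-153728549 + 30253) = √(-153698296) = 2*I*√38424574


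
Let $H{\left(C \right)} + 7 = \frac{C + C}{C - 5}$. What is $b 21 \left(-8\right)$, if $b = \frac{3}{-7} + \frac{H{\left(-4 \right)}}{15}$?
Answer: $\frac{1264}{9} \approx 140.44$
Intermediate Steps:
$H{\left(C \right)} = -7 + \frac{2 C}{-5 + C}$ ($H{\left(C \right)} = -7 + \frac{C + C}{C - 5} = -7 + \frac{2 C}{-5 + C}$)
$b = - \frac{158}{189}$ ($b = \frac{3}{-7} + \frac{5 \frac{1}{-5 - 4} \left(7 - -4\right)}{15} = 3 \left(- \frac{1}{7}\right) + \frac{5 \left(7 + 4\right)}{-9} \cdot \frac{1}{15} = - \frac{3}{7} + 5 \left(- \frac{1}{9}\right) 11 \cdot \frac{1}{15} = - \frac{3}{7} - \frac{11}{27} = - \frac{158}{189} \approx -0.83598$)
$b 21 \left(-8\right) = \left(- \frac{158}{189}\right) 21 \left(-8\right) = \left(- \frac{158}{9}\right) \left(-8\right) = \frac{1264}{9}$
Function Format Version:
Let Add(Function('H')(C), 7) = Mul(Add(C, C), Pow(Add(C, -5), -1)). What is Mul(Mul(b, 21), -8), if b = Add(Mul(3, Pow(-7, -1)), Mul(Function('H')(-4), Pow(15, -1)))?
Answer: Rational(1264, 9) ≈ 140.44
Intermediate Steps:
Function('H')(C) = Add(-7, Mul(2, C, Pow(Add(-5, C), -1))) (Function('H')(C) = Add(-7, Mul(Add(C, C), Pow(Add(C, -5), -1))) = Add(-7, Mul(Mul(2, C), Pow(Add(-5, C), -1))) = Add(-7, Mul(2, C, Pow(Add(-5, C), -1))))
b = Rational(-158, 189) (b = Add(Mul(3, Pow(-7, -1)), Mul(Mul(5, Pow(Add(-5, -4), -1), Add(7, Mul(-1, -4))), Pow(15, -1))) = Add(Mul(3, Rational(-1, 7)), Mul(Mul(5, Pow(-9, -1), Add(7, 4)), Rational(1, 15))) = Add(Rational(-3, 7), Mul(Mul(5, Rational(-1, 9), 11), Rational(1, 15))) = Add(Rational(-3, 7), Mul(Rational(-55, 9), Rational(1, 15))) = Add(Rational(-3, 7), Rational(-11, 27)) = Rational(-158, 189) ≈ -0.83598)
Mul(Mul(b, 21), -8) = Mul(Mul(Rational(-158, 189), 21), -8) = Mul(Rational(-158, 9), -8) = Rational(1264, 9)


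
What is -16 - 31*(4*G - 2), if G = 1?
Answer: -78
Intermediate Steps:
-16 - 31*(4*G - 2) = -16 - 31*(4*1 - 2) = -16 - 31*(4 - 2) = -16 - 31*2 = -16 - 62 = -78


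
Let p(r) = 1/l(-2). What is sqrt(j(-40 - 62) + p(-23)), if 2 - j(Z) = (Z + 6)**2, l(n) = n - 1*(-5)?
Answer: I*sqrt(82923)/3 ≈ 95.988*I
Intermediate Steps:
l(n) = 5 + n (l(n) = n + 5 = 5 + n)
p(r) = 1/3 (p(r) = 1/(5 - 2) = 1/3)
j(Z) = 2 - (6 + Z)**2 (j(Z) = 2 - (Z + 6)**2 = 2 - (6 + Z)**2)
sqrt(j(-40 - 62) + p(-23)) = sqrt((2 - (6 + (-40 - 62))**2) + 1/3) = sqrt((2 - (6 - 102)**2) + 1/3) = sqrt((2 - 1*(-96)**2) + 1/3) = sqrt((2 - 1*9216) + 1/3) = sqrt((2 - 9216) + 1/3) = sqrt(-9214 + 1/3) = sqrt(-27641/3) = I*sqrt(82923)/3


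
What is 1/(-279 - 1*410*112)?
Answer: -1/46199 ≈ -2.1645e-5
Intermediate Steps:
1/(-279 - 1*410*112) = 1/(-279 - 410*112) = 1/(-279 - 45920) = 1/(-46199) = -1/46199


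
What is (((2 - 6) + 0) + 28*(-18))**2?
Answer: 258064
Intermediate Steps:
(((2 - 6) + 0) + 28*(-18))**2 = ((-4 + 0) - 504)**2 = (-4 - 504)**2 = (-508)**2 = 258064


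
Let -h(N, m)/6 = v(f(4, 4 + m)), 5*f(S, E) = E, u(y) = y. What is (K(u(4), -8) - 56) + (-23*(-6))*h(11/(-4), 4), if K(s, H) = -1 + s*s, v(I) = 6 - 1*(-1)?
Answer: -5837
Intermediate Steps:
f(S, E) = E/5
v(I) = 7 (v(I) = 6 + 1 = 7)
K(s, H) = -1 + s²
h(N, m) = -42 (h(N, m) = -6*7 = -42)
(K(u(4), -8) - 56) + (-23*(-6))*h(11/(-4), 4) = ((-1 + 4²) - 56) - 23*(-6)*(-42) = ((-1 + 16) - 56) + 138*(-42) = (15 - 56) - 5796 = -41 - 5796 = -5837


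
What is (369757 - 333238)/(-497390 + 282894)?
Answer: -36519/214496 ≈ -0.17025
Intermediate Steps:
(369757 - 333238)/(-497390 + 282894) = 36519/(-214496) = 36519*(-1/214496) = -36519/214496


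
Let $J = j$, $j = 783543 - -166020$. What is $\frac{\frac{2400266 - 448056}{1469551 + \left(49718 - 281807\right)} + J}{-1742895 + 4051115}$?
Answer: $\frac{293762520329}{714083634410} \approx 0.41138$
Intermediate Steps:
$j = 949563$ ($j = 783543 + 166020 = 949563$)
$J = 949563$
$\frac{\frac{2400266 - 448056}{1469551 + \left(49718 - 281807\right)} + J}{-1742895 + 4051115} = \frac{\frac{2400266 - 448056}{1469551 + \left(49718 - 281807\right)} + 949563}{-1742895 + 4051115} = \frac{\frac{1952210}{1469551 + \left(49718 - 281807\right)} + 949563}{2308220} = \left(\frac{1952210}{1469551 - 232089} + 949563\right) \frac{1}{2308220} = \left(\frac{1952210}{1237462} + 949563\right) \frac{1}{2308220} = \left(1952210 \cdot \frac{1}{1237462} + 949563\right) \frac{1}{2308220} = \left(\frac{976105}{618731} + 949563\right) \frac{1}{2308220} = \frac{587525040658}{618731} \cdot \frac{1}{2308220} = \frac{293762520329}{714083634410}$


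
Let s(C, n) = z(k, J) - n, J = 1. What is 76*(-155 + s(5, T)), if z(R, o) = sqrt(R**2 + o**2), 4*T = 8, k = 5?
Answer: -11932 + 76*sqrt(26) ≈ -11544.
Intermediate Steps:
T = 2 (T = (1/4)*8 = 2)
s(C, n) = sqrt(26) - n (s(C, n) = sqrt(5**2 + 1**2) - n = sqrt(25 + 1) - n = sqrt(26) - n)
76*(-155 + s(5, T)) = 76*(-155 + (sqrt(26) - 1*2)) = 76*(-155 + (sqrt(26) - 2)) = 76*(-155 + (-2 + sqrt(26))) = 76*(-157 + sqrt(26)) = -11932 + 76*sqrt(26)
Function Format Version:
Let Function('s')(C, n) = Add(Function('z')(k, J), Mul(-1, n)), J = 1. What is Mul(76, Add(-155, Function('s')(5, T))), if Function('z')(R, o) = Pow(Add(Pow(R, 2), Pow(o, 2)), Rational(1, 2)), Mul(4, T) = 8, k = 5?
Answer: Add(-11932, Mul(76, Pow(26, Rational(1, 2)))) ≈ -11544.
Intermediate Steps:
T = 2 (T = Mul(Rational(1, 4), 8) = 2)
Function('s')(C, n) = Add(Pow(26, Rational(1, 2)), Mul(-1, n)) (Function('s')(C, n) = Add(Pow(Add(Pow(5, 2), Pow(1, 2)), Rational(1, 2)), Mul(-1, n)) = Add(Pow(Add(25, 1), Rational(1, 2)), Mul(-1, n)) = Add(Pow(26, Rational(1, 2)), Mul(-1, n)))
Mul(76, Add(-155, Function('s')(5, T))) = Mul(76, Add(-155, Add(Pow(26, Rational(1, 2)), Mul(-1, 2)))) = Mul(76, Add(-155, Add(Pow(26, Rational(1, 2)), -2))) = Mul(76, Add(-155, Add(-2, Pow(26, Rational(1, 2))))) = Mul(76, Add(-157, Pow(26, Rational(1, 2)))) = Add(-11932, Mul(76, Pow(26, Rational(1, 2))))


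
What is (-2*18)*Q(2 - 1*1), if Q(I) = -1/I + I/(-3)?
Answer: 48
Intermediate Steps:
Q(I) = -1/I - I/3 (Q(I) = -1/I + I*(-1/3) = -1/I - I/3)
(-2*18)*Q(2 - 1*1) = (-2*18)*(-1/(2 - 1*1) - (2 - 1*1)/3) = -36*(-1/(2 - 1) - (2 - 1)/3) = -36*(-1/1 - 1/3*1) = -36*(-1*1 - 1/3) = -36*(-1 - 1/3) = -36*(-4/3) = 48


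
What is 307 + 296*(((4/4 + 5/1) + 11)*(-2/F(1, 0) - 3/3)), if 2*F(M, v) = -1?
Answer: 15403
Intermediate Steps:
F(M, v) = -1/2 (F(M, v) = (1/2)*(-1) = -1/2)
307 + 296*(((4/4 + 5/1) + 11)*(-2/F(1, 0) - 3/3)) = 307 + 296*(((4/4 + 5/1) + 11)*(-2/(-1/2) - 3/3)) = 307 + 296*(((4*(1/4) + 5*1) + 11)*(-2*(-2) - 3*1/3)) = 307 + 296*(((1 + 5) + 11)*(4 - 1)) = 307 + 296*((6 + 11)*3) = 307 + 296*(17*3) = 307 + 296*51 = 307 + 15096 = 15403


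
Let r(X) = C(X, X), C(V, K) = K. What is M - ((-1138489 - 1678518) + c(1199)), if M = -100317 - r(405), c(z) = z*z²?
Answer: -1720967314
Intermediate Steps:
c(z) = z³
r(X) = X
M = -100722 (M = -100317 - 1*405 = -100317 - 405 = -100722)
M - ((-1138489 - 1678518) + c(1199)) = -100722 - ((-1138489 - 1678518) + 1199³) = -100722 - (-2817007 + 1723683599) = -100722 - 1*1720866592 = -100722 - 1720866592 = -1720967314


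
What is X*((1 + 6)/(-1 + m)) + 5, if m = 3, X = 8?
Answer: 33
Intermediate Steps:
X*((1 + 6)/(-1 + m)) + 5 = 8*((1 + 6)/(-1 + 3)) + 5 = 8*(7/2) + 5 = 28 + 5 = 33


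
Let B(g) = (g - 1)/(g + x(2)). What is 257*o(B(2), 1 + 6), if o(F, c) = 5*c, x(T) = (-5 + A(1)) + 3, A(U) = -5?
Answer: 8995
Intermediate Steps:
x(T) = -7 (x(T) = (-5 - 5) + 3 = -10 + 3 = -7)
B(g) = (-1 + g)/(-7 + g) (B(g) = (g - 1)/(g - 7) = (-1 + g)/(-7 + g))
257*o(B(2), 1 + 6) = 257*(5*(1 + 6)) = 257*(5*7) = 257*35 = 8995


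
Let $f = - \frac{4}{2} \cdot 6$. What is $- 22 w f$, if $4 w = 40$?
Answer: $2640$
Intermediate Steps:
$w = 10$ ($w = \frac{1}{4} \cdot 40 = 10$)
$f = -12$ ($f = \left(-4\right) \frac{1}{2} \cdot 6 = \left(-2\right) 6 = -12$)
$- 22 w f = \left(-22\right) 10 \left(-12\right) = \left(-220\right) \left(-12\right) = 2640$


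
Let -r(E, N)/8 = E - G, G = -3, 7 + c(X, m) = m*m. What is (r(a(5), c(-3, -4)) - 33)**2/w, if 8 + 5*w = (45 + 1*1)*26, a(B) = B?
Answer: 47045/1188 ≈ 39.600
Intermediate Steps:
c(X, m) = -7 + m**2 (c(X, m) = -7 + m*m = -7 + m**2)
r(E, N) = -24 - 8*E (r(E, N) = -8*(E - 1*(-3)) = -8*(E + 3) = -8*(3 + E) = -24 - 8*E)
w = 1188/5 (w = -8/5 + ((45 + 1*1)*26)/5 = -8/5 + ((45 + 1)*26)/5 = -8/5 + (46*26)/5 = -8/5 + (1/5)*1196 = -8/5 + 1196/5 = 1188/5 ≈ 237.60)
(r(a(5), c(-3, -4)) - 33)**2/w = ((-24 - 8*5) - 33)**2/(1188/5) = ((-24 - 40) - 33)**2*(5/1188) = (-64 - 33)**2*(5/1188) = (-97)**2*(5/1188) = 9409*(5/1188) = 47045/1188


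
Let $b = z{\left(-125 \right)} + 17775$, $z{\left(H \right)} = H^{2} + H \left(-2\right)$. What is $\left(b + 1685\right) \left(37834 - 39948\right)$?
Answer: $-74698190$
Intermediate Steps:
$z{\left(H \right)} = H^{2} - 2 H$
$b = 33650$ ($b = - 125 \left(-2 - 125\right) + 17775 = \left(-125\right) \left(-127\right) + 17775 = 15875 + 17775 = 33650$)
$\left(b + 1685\right) \left(37834 - 39948\right) = \left(33650 + 1685\right) \left(37834 - 39948\right) = 35335 \left(-2114\right) = -74698190$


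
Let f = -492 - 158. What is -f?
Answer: 650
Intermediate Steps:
f = -650
-f = -1*(-650) = 650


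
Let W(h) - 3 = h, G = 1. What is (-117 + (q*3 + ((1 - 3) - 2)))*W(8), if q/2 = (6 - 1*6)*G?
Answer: -1331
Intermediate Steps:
q = 0 (q = 2*((6 - 1*6)*1) = 2*((6 - 6)*1) = 2*(0*1) = 2*0 = 0)
W(h) = 3 + h
(-117 + (q*3 + ((1 - 3) - 2)))*W(8) = (-117 + (0*3 + ((1 - 3) - 2)))*(3 + 8) = (-117 + (0 + (-2 - 2)))*11 = (-117 + (0 - 4))*11 = (-117 - 4)*11 = -121*11 = -1331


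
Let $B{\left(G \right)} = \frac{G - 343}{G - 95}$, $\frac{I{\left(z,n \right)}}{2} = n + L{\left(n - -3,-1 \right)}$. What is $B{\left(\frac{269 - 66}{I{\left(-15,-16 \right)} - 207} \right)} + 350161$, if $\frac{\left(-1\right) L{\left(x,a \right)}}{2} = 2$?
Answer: $\frac{2071923868}{5917} \approx 3.5016 \cdot 10^{5}$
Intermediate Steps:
$L{\left(x,a \right)} = -4$ ($L{\left(x,a \right)} = \left(-2\right) 2 = -4$)
$I{\left(z,n \right)} = -8 + 2 n$ ($I{\left(z,n \right)} = 2 \left(n - 4\right) = 2 \left(-4 + n\right) = -8 + 2 n$)
$B{\left(G \right)} = \frac{-343 + G}{-95 + G}$
$B{\left(\frac{269 - 66}{I{\left(-15,-16 \right)} - 207} \right)} + 350161 = \frac{-343 + \frac{269 - 66}{\left(-8 + 2 \left(-16\right)\right) - 207}}{-95 + \frac{269 - 66}{\left(-8 + 2 \left(-16\right)\right) - 207}} + 350161 = \frac{-343 + \frac{203}{\left(-8 - 32\right) - 207}}{-95 + \frac{203}{\left(-8 - 32\right) - 207}} + 350161 = \frac{-343 + \frac{203}{-40 - 207}}{-95 + \frac{203}{-40 - 207}} + 350161 = \frac{-343 + \frac{203}{-247}}{-95 + \frac{203}{-247}} + 350161 = \frac{-343 + 203 \left(- \frac{1}{247}\right)}{-95 + 203 \left(- \frac{1}{247}\right)} + 350161 = \frac{-343 - \frac{203}{247}}{-95 - \frac{203}{247}} + 350161 = \frac{1}{- \frac{23668}{247}} \left(- \frac{84924}{247}\right) + 350161 = \left(- \frac{247}{23668}\right) \left(- \frac{84924}{247}\right) + 350161 = \frac{21231}{5917} + 350161 = \frac{2071923868}{5917}$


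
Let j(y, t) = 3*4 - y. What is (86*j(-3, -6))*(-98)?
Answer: -126420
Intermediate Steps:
j(y, t) = 12 - y
(86*j(-3, -6))*(-98) = (86*(12 - 1*(-3)))*(-98) = (86*(12 + 3))*(-98) = (86*15)*(-98) = 1290*(-98) = -126420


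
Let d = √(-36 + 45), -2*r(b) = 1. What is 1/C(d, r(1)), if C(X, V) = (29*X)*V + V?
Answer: -1/44 ≈ -0.022727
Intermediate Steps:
r(b) = -½ (r(b) = -½*1 = -½)
d = 3 (d = √9 = 3)
C(X, V) = V + 29*V*X (C(X, V) = 29*V*X + V = V + 29*V*X)
1/C(d, r(1)) = 1/(-(1 + 29*3)/2) = 1/(-(1 + 87)/2) = 1/(-½*88) = 1/(-44) = -1/44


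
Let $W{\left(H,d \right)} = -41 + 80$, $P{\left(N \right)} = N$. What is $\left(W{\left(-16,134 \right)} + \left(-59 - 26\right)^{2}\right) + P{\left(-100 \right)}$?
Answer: $7164$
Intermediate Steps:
$W{\left(H,d \right)} = 39$
$\left(W{\left(-16,134 \right)} + \left(-59 - 26\right)^{2}\right) + P{\left(-100 \right)} = \left(39 + \left(-59 - 26\right)^{2}\right) - 100 = \left(39 + \left(-85\right)^{2}\right) - 100 = \left(39 + 7225\right) - 100 = 7264 - 100 = 7164$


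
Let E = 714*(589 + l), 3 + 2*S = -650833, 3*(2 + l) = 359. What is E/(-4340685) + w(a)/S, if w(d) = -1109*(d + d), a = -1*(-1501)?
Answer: 1428689372825/141253703133 ≈ 10.114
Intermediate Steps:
l = 353/3 (l = -2 + (1/3)*359 = -2 + 359/3 = 353/3 ≈ 117.67)
S = -325418 (S = -3/2 + (1/2)*(-650833) = -3/2 - 650833/2 = -325418)
a = 1501
w(d) = -2218*d
E = 504560 (E = 714*(589 + 353/3) = 714*(2120/3) = 504560)
E/(-4340685) + w(a)/S = 504560/(-4340685) - 2218*1501/(-325418) = 504560*(-1/4340685) - 3329218*(-1/325418) = -100912/868137 + 1664609/162709 = 1428689372825/141253703133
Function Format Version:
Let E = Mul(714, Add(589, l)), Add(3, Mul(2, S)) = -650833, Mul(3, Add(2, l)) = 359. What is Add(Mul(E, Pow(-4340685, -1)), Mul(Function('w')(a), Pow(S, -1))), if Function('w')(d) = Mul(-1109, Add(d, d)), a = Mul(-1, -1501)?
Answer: Rational(1428689372825, 141253703133) ≈ 10.114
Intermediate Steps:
l = Rational(353, 3) (l = Add(-2, Mul(Rational(1, 3), 359)) = Add(-2, Rational(359, 3)) = Rational(353, 3) ≈ 117.67)
S = -325418 (S = Add(Rational(-3, 2), Mul(Rational(1, 2), -650833)) = Add(Rational(-3, 2), Rational(-650833, 2)) = -325418)
a = 1501
Function('w')(d) = Mul(-2218, d) (Function('w')(d) = Mul(-1109, Mul(2, d)) = Mul(-2218, d))
E = 504560 (E = Mul(714, Add(589, Rational(353, 3))) = Mul(714, Rational(2120, 3)) = 504560)
Add(Mul(E, Pow(-4340685, -1)), Mul(Function('w')(a), Pow(S, -1))) = Add(Mul(504560, Pow(-4340685, -1)), Mul(Mul(-2218, 1501), Pow(-325418, -1))) = Add(Mul(504560, Rational(-1, 4340685)), Mul(-3329218, Rational(-1, 325418))) = Add(Rational(-100912, 868137), Rational(1664609, 162709)) = Rational(1428689372825, 141253703133)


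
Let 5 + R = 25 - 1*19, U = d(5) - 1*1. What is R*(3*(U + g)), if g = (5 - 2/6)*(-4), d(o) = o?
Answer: -44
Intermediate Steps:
g = -56/3 (g = (5 - 2*1/6)*(-4) = (5 - 1/3)*(-4) = (14/3)*(-4) = -56/3 ≈ -18.667)
U = 4 (U = 5 - 1*1 = 5 - 1 = 4)
R = 1 (R = -5 + (25 - 1*19) = -5 + (25 - 19) = -5 + 6 = 1)
R*(3*(U + g)) = 1*(3*(4 - 56/3)) = 1*(3*(-44/3)) = 1*(-44) = -44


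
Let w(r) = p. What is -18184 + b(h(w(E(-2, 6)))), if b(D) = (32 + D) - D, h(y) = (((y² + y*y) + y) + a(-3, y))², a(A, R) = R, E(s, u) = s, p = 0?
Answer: -18152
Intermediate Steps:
w(r) = 0
h(y) = (2*y + 2*y²)² (h(y) = (((y² + y*y) + y) + y)² = (((y² + y²) + y) + y)² = ((2*y² + y) + y)² = ((y + 2*y²) + y)² = (2*y + 2*y²)²)
b(D) = 32
-18184 + b(h(w(E(-2, 6)))) = -18184 + 32 = -18152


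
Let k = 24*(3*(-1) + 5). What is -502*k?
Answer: -24096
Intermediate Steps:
k = 48 (k = 24*(-3 + 5) = 24*2 = 48)
-502*k = -502*48 = -24096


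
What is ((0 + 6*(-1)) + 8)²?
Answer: 4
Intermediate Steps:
((0 + 6*(-1)) + 8)² = ((0 - 6) + 8)² = (-6 + 8)² = 2² = 4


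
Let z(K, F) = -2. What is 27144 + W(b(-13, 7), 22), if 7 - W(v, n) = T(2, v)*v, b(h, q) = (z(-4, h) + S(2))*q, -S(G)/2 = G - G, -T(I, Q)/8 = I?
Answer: 26927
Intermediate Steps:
T(I, Q) = -8*I
S(G) = 0 (S(G) = -2*(G - G) = -2*0 = 0)
b(h, q) = -2*q (b(h, q) = (-2 + 0)*q = -2*q)
W(v, n) = 7 + 16*v (W(v, n) = 7 - (-8*2)*v = 7 - (-16)*v = 7 + 16*v)
27144 + W(b(-13, 7), 22) = 27144 + (7 + 16*(-2*7)) = 27144 + (7 + 16*(-14)) = 27144 + (7 - 224) = 27144 - 217 = 26927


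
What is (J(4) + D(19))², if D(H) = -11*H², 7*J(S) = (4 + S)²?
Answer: 769119289/49 ≈ 1.5696e+7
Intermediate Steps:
J(S) = (4 + S)²/7
(J(4) + D(19))² = ((4 + 4)²/7 - 11*19²)² = ((⅐)*8² - 11*361)² = ((⅐)*64 - 3971)² = (64/7 - 3971)² = (-27733/7)² = 769119289/49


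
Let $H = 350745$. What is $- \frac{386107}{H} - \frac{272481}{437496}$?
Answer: $- \frac{88163872139}{51149844840} \approx -1.7236$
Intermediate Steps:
$- \frac{386107}{H} - \frac{272481}{437496} = - \frac{386107}{350745} - \frac{272481}{437496} = \left(-386107\right) \frac{1}{350745} - \frac{90827}{145832} = - \frac{386107}{350745} - \frac{90827}{145832} = - \frac{88163872139}{51149844840}$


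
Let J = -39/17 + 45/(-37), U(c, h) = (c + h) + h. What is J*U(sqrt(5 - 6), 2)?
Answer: -8832/629 - 2208*I/629 ≈ -14.041 - 3.5103*I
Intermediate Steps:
U(c, h) = c + 2*h
J = -2208/629 (J = -39*1/17 + 45*(-1/37) = -39/17 - 45/37 = -2208/629 ≈ -3.5103)
J*U(sqrt(5 - 6), 2) = -2208*(sqrt(5 - 6) + 2*2)/629 = -2208*(sqrt(-1) + 4)/629 = -2208*(I + 4)/629 = -2208*(4 + I)/629 = -8832/629 - 2208*I/629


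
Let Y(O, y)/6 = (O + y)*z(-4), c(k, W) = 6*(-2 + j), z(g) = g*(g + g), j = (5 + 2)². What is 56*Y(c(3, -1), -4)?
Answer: 2989056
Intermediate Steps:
j = 49 (j = 7² = 49)
z(g) = 2*g² (z(g) = g*(2*g) = 2*g²)
c(k, W) = 282 (c(k, W) = 6*(-2 + 49) = 6*47 = 282)
Y(O, y) = 192*O + 192*y (Y(O, y) = 6*((O + y)*(2*(-4)²)) = 6*((O + y)*(2*16)) = 6*((O + y)*32) = 6*(32*O + 32*y) = 192*O + 192*y)
56*Y(c(3, -1), -4) = 56*(192*282 + 192*(-4)) = 56*(54144 - 768) = 56*53376 = 2989056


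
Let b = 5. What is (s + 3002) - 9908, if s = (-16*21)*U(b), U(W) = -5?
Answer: -5226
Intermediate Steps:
s = 1680 (s = -16*21*(-5) = -336*(-5) = 1680)
(s + 3002) - 9908 = (1680 + 3002) - 9908 = 4682 - 9908 = -5226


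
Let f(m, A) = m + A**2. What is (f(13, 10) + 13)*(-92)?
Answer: -11592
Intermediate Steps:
(f(13, 10) + 13)*(-92) = ((13 + 10**2) + 13)*(-92) = ((13 + 100) + 13)*(-92) = (113 + 13)*(-92) = 126*(-92) = -11592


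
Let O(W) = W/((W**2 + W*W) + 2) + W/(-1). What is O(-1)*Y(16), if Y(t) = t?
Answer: 12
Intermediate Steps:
O(W) = -W + W/(2 + 2*W**2) (O(W) = W/((W**2 + W**2) + 2) + W*(-1) = W/(2*W**2 + 2) - W = W/(2 + 2*W**2) - W = -W + W/(2 + 2*W**2))
O(-1)*Y(16) = ((-1*(-1) - 2*(-1)**3)/(2 + 2*(-1)**2))*16 = ((1 - 2*(-1))/(2 + 2*1))*16 = ((1 + 2)/(2 + 2))*16 = (3/4)*16 = 12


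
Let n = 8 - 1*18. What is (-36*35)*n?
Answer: 12600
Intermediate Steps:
n = -10 (n = 8 - 18 = -10)
(-36*35)*n = -36*35*(-10) = -1260*(-10) = 12600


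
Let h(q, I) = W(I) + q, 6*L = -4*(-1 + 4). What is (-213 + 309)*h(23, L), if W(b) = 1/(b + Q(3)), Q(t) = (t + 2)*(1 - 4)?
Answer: 37440/17 ≈ 2202.4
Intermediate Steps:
L = -2 (L = (-4*(-1 + 4))/6 = (-4*3)/6 = (⅙)*(-12) = -2)
Q(t) = -6 - 3*t (Q(t) = (2 + t)*(-3) = -6 - 3*t)
W(b) = 1/(-15 + b) (W(b) = 1/(b + (-6 - 3*3)) = 1/(b + (-6 - 9)) = 1/(b - 15) = 1/(-15 + b))
h(q, I) = q + 1/(-15 + I) (h(q, I) = 1/(-15 + I) + q = q + 1/(-15 + I))
(-213 + 309)*h(23, L) = (-213 + 309)*((1 + 23*(-15 - 2))/(-15 - 2)) = 96*((1 + 23*(-17))/(-17)) = 96*(-(1 - 391)/17) = 96*(-1/17*(-390)) = 96*(390/17) = 37440/17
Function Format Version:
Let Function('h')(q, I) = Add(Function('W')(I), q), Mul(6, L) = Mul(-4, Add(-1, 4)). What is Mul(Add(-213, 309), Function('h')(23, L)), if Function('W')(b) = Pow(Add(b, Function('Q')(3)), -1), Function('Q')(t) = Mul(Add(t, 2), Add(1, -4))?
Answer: Rational(37440, 17) ≈ 2202.4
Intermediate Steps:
L = -2 (L = Mul(Rational(1, 6), Mul(-4, Add(-1, 4))) = Mul(Rational(1, 6), Mul(-4, 3)) = Mul(Rational(1, 6), -12) = -2)
Function('Q')(t) = Add(-6, Mul(-3, t)) (Function('Q')(t) = Mul(Add(2, t), -3) = Add(-6, Mul(-3, t)))
Function('W')(b) = Pow(Add(-15, b), -1) (Function('W')(b) = Pow(Add(b, Add(-6, Mul(-3, 3))), -1) = Pow(Add(b, Add(-6, -9)), -1) = Pow(Add(b, -15), -1) = Pow(Add(-15, b), -1))
Function('h')(q, I) = Add(q, Pow(Add(-15, I), -1)) (Function('h')(q, I) = Add(Pow(Add(-15, I), -1), q) = Add(q, Pow(Add(-15, I), -1)))
Mul(Add(-213, 309), Function('h')(23, L)) = Mul(Add(-213, 309), Mul(Pow(Add(-15, -2), -1), Add(1, Mul(23, Add(-15, -2))))) = Mul(96, Mul(Pow(-17, -1), Add(1, Mul(23, -17)))) = Mul(96, Mul(Rational(-1, 17), Add(1, -391))) = Mul(96, Mul(Rational(-1, 17), -390)) = Mul(96, Rational(390, 17)) = Rational(37440, 17)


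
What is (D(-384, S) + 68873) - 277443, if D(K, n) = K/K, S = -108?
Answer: -208569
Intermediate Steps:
D(K, n) = 1
(D(-384, S) + 68873) - 277443 = (1 + 68873) - 277443 = 68874 - 277443 = -208569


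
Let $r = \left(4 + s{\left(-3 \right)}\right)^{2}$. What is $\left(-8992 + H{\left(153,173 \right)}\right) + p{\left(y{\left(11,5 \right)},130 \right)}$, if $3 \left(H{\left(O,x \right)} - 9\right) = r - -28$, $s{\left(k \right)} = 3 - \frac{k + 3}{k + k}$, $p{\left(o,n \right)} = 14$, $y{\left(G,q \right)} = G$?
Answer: $- \frac{26830}{3} \approx -8943.3$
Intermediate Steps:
$s{\left(k \right)} = 3 - \frac{3 + k}{2 k}$
$r = 49$ ($r = \left(4 + \frac{-3 + 5 \left(-3\right)}{2 \left(-3\right)}\right)^{2} = \left(4 + \frac{1}{2} \left(- \frac{1}{3}\right) \left(-3 - 15\right)\right)^{2} = \left(4 + \frac{1}{2} \left(- \frac{1}{3}\right) \left(-18\right)\right)^{2} = \left(4 + 3\right)^{2} = 7^{2} = 49$)
$H{\left(O,x \right)} = \frac{104}{3}$ ($H{\left(O,x \right)} = 9 + \frac{49 - -28}{3} = 9 + \frac{49 + 28}{3} = 9 + \frac{1}{3} \cdot 77 = 9 + \frac{77}{3} = \frac{104}{3}$)
$\left(-8992 + H{\left(153,173 \right)}\right) + p{\left(y{\left(11,5 \right)},130 \right)} = \left(-8992 + \frac{104}{3}\right) + 14 = - \frac{26872}{3} + 14 = - \frac{26830}{3}$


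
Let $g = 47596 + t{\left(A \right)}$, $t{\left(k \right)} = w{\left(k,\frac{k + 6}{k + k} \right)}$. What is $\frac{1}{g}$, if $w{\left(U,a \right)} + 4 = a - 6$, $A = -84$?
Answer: $\frac{28}{1332421} \approx 2.1014 \cdot 10^{-5}$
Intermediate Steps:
$w{\left(U,a \right)} = -10 + a$ ($w{\left(U,a \right)} = -4 + \left(a - 6\right) = -4 + \left(-6 + a\right) = -10 + a$)
$t{\left(k \right)} = -10 + \frac{6 + k}{2 k}$ ($t{\left(k \right)} = -10 + \frac{k + 6}{k + k} = -10 + \frac{6 + k}{2 k}$)
$g = \frac{1332421}{28}$ ($g = 47596 - \left(\frac{19}{2} - \frac{3}{-84}\right) = 47596 + \left(- \frac{19}{2} + 3 \left(- \frac{1}{84}\right)\right) = 47596 - \frac{267}{28} = \frac{1332421}{28} \approx 47586.0$)
$\frac{1}{g} = \frac{1}{\frac{1332421}{28}} = \frac{28}{1332421}$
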